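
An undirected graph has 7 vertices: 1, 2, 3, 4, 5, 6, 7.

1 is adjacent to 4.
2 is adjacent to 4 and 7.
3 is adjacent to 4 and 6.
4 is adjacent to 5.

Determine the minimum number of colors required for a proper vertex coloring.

2

4 and 5 are adjacent, so at least 2 colors are needed.
2 colors suffice: color red → {4, 6, 7}; color blue → {1, 2, 3, 5}. No two adjacent vertices share a color.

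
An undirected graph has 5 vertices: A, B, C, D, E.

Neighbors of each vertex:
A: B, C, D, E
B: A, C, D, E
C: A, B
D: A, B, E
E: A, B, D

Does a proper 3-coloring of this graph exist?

No

A, B, D, E are pairwise adjacent (a clique of size 4), so at least 4 colors are needed.
So 3 colors are not enough.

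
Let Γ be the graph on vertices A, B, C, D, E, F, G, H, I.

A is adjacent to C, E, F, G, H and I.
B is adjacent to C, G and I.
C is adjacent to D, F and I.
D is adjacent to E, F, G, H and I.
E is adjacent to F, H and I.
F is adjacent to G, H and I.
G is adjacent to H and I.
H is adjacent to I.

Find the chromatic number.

D, E, F, H, I form a clique, so at least 5 colors are needed.
5 colors suffice: color 1 → {I}; color 2 → {B, F}; color 3 → {A, D}; color 4 → {C, E, G}; color 5 → {H}. No two adjacent vertices share a color.

5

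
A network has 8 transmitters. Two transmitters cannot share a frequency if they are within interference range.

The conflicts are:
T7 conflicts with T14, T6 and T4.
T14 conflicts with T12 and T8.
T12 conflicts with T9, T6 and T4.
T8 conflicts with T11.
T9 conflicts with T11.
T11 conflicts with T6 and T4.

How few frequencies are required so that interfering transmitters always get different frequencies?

3

The cycle T11-T4-T12-T14-T8-T11 has odd length 5, so it cannot be 2-colored; at least 3 frequencies are needed.
A valid assignment using 3 frequencies: T7=1, T14=2, T12=1, T8=3, T9=2, T11=1, T6=2, T4=2. Every pair that conflicts lands in different frequencies.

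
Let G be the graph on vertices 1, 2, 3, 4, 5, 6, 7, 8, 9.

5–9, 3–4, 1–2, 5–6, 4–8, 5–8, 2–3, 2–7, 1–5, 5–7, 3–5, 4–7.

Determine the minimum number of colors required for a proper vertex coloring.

5 and 9 are adjacent, so at least 2 colors are needed.
2 colors suffice: color red → {2, 4, 5}; color blue → {1, 3, 6, 7, 8, 9}. Every edge joins two different colors.

2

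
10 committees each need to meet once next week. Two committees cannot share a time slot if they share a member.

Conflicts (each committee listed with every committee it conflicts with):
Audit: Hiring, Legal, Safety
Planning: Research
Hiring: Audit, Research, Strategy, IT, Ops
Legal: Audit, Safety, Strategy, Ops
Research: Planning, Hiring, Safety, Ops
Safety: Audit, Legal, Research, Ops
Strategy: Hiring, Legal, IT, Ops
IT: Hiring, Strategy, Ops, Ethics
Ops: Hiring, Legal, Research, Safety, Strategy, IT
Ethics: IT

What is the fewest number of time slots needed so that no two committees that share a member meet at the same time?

4

Hiring, Strategy, IT, Ops all conflict with each other, so at least 4 time slots are needed.
4 time slots suffice: time slot 1 → {Audit, Planning, Ops, Ethics}; time slot 2 → {Hiring, Safety}; time slot 3 → {Research, Strategy}; time slot 4 → {Legal, IT}. No two conflicting committees share a time slot.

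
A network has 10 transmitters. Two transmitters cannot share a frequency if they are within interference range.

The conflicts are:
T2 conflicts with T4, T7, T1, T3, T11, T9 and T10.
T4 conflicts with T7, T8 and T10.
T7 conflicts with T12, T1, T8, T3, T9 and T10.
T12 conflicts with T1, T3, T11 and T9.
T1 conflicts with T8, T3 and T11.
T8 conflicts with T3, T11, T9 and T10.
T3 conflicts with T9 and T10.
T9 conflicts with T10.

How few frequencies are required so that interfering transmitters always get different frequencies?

T7, T8, T3, T9, T10 are mutually in conflict, so at least 5 frequencies are needed.
A valid assignment using 5 frequencies: T2=2, T4=3, T7=1, T12=2, T1=4, T8=2, T3=3, T11=1, T9=5, T10=4. Every pair that conflicts lands in different frequencies.

5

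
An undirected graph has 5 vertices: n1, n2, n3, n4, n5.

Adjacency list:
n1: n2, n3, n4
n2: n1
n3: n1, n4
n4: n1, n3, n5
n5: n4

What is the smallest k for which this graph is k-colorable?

n1, n3, n4 form a triangle, so at least 3 colors are needed.
3 colors suffice: color R → {n2, n4}; color B → {n1, n5}; color G → {n3}. No two adjacent vertices share a color.

3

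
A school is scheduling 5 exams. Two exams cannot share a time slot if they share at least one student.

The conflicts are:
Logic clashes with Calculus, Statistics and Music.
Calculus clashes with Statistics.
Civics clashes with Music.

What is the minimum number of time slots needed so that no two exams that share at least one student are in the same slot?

3

Logic, Calculus, Statistics all conflict with each other, so at least 3 time slots are needed.
3 time slots suffice: Logic=1, Calculus=2, Civics=1, Statistics=3, Music=2. Every pair that conflicts lands in different time slots.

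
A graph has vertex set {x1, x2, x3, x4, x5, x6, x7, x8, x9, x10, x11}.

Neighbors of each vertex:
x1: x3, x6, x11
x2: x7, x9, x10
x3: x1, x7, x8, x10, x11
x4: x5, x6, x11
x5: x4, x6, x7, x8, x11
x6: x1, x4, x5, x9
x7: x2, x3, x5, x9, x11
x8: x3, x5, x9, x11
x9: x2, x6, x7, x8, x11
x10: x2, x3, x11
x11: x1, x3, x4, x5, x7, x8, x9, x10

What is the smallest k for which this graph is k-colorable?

3

x8, x9, x11 are pairwise adjacent, so at least 3 colors are needed.
3 colors suffice: color R → {x2, x6, x11}; color B → {x1, x4, x7, x8, x10}; color G → {x3, x5, x9}. Every edge joins two different colors.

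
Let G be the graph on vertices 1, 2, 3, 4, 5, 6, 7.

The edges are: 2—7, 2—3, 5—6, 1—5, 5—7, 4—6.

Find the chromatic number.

2 and 7 are adjacent, so at least 2 colors are needed.
2 colors suffice: color a → {2, 4, 5}; color b → {1, 3, 6, 7}. No two adjacent vertices share a color.

2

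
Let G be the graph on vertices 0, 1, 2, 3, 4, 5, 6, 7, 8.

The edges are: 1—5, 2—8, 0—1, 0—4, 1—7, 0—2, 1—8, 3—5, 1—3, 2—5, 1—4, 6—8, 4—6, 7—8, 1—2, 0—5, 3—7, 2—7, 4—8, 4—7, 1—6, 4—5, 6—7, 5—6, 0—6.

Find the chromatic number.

5

1, 4, 6, 7, 8 are pairwise adjacent (a clique of size 5), so at least 5 colors are needed.
5 colors suffice: color red → {1}; color blue → {5, 7}; color green → {2, 3, 4}; color yellow → {6}; color purple → {0, 8}. No two adjacent vertices share a color.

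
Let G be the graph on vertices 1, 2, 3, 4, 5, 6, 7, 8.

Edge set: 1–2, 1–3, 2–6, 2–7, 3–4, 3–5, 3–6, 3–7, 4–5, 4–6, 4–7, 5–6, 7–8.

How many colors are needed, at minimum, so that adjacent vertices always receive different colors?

3, 4, 5, 6 form a clique, so at least 4 colors are needed.
4 colors suffice: color a → {2, 3, 8}; color b → {1, 6, 7}; color c → {4}; color d → {5}. No two adjacent vertices share a color.

4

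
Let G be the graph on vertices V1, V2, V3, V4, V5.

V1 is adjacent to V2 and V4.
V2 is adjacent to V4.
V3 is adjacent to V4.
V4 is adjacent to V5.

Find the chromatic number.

V1, V2, V4 are pairwise adjacent, so at least 3 colors are needed.
3 colors suffice: color 1 → {V4}; color 2 → {V2, V3, V5}; color 3 → {V1}. No two adjacent vertices share a color.

3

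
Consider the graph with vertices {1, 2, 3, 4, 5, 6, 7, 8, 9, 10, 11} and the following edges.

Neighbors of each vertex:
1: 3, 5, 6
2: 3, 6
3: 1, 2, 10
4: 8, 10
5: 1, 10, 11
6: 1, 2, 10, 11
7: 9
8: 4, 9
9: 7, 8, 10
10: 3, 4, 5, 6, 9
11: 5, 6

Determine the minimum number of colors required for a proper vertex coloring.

2

2 and 3 are adjacent, so at least 2 colors are needed.
One proper 2-coloring: 1=a, 2=a, 3=b, 4=b, 5=b, 6=b, 7=a, 8=a, 9=b, 10=a, 11=a. No two adjacent vertices share a color.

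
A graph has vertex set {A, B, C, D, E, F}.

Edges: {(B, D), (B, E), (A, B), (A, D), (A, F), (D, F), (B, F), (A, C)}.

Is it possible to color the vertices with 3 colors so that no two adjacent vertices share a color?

No

A, B, D, F are pairwise adjacent (a clique of size 4), so at least 4 colors are needed.
So 3 colors are not enough.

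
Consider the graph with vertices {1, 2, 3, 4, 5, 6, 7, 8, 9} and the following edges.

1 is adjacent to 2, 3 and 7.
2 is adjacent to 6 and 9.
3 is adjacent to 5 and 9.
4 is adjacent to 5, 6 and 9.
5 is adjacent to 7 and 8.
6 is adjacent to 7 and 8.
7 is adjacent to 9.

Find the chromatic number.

2

7 and 9 are adjacent, so at least 2 colors are needed.
One proper 2-coloring: 1=red, 2=blue, 3=blue, 4=blue, 5=red, 6=red, 7=blue, 8=blue, 9=red. Every edge joins two different colors.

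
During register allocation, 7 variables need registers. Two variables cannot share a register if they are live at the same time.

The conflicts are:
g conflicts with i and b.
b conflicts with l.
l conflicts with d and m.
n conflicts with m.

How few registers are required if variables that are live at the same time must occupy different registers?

2

g and b conflict, so at least 2 registers are needed.
2 registers suffice: register 1 → {g, l, n}; register 2 → {i, b, d, m}. Each listed conflict is separated.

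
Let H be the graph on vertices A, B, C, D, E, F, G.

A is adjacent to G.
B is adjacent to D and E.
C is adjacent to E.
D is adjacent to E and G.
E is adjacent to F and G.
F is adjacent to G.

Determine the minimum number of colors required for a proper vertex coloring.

3

E, F, G form a triangle, so at least 3 colors are needed.
One proper 3-coloring: A=1, B=2, C=2, D=3, E=1, F=3, G=2. Each edge has distinct colors on its endpoints.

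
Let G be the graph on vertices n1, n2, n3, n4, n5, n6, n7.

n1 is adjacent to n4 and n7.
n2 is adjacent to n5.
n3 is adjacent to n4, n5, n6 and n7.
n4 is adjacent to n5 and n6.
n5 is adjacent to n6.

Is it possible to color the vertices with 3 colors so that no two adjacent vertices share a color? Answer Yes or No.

No

n3, n4, n5, n6 are mutually adjacent (a clique of size 4), so at least 4 colors are needed.
So 3 colors are not enough.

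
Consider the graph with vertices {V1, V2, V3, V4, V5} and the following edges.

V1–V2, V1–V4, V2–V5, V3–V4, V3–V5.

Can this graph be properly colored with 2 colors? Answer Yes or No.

No

The cycle V2-V1-V4-V3-V5-V2 has odd length 5, so it cannot be 2-colored; at least 3 colors are needed.
So 2 colors are not enough.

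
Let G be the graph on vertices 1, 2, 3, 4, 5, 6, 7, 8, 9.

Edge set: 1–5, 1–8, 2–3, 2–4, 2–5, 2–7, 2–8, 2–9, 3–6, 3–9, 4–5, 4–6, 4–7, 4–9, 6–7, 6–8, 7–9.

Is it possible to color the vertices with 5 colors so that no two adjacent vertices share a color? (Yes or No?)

Yes

The chromatic number is 4. 2, 4, 7, 9 are mutually adjacent (a clique of size 4), so at least 4 colors are needed.
A valid assignment using 4 colors: 1=red, 2=red, 3=blue, 4=blue, 5=green, 6=red, 7=green, 8=blue, 9=yellow.
Since 5 ≥ 4, a proper 5-coloring certainly exists.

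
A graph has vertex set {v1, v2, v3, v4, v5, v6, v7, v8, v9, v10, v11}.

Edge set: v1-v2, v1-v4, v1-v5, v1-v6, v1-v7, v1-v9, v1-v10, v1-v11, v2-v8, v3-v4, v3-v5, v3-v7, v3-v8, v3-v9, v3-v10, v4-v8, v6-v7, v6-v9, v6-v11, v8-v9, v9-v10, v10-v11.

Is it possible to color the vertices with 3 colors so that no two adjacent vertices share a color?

The chromatic number is 3. v3, v9, v10 are mutually adjacent, so at least 3 colors are needed.
3 colors suffice: v1=1, v2=2, v3=1, v4=2, v5=2, v6=3, v7=2, v8=3, v9=2, v10=3, v11=2.
That is already a proper 3-coloring.

Yes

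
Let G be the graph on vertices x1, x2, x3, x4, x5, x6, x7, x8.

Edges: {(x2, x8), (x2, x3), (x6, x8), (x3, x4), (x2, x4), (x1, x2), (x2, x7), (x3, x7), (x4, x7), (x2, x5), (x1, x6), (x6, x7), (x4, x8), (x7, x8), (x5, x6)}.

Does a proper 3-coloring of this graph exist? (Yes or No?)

x2, x3, x4, x7 form a clique, so at least 4 colors are needed.
So 3 colors are not enough.

No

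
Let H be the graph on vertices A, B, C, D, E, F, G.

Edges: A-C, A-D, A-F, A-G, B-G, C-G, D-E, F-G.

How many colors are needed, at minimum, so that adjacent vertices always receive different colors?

3

A, C, G are mutually adjacent, so at least 3 colors are needed.
A valid assignment using 3 colors: A=1, B=1, C=3, D=2, E=1, F=3, G=2. Each edge has distinct colors on its endpoints.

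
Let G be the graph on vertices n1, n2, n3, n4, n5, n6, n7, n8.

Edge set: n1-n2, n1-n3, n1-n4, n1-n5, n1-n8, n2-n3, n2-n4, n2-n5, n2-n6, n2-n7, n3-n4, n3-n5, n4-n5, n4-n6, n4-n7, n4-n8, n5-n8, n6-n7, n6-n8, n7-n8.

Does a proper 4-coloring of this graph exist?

No

n1, n2, n3, n4, n5 form a clique, so at least 5 colors are needed.
So 4 colors are not enough.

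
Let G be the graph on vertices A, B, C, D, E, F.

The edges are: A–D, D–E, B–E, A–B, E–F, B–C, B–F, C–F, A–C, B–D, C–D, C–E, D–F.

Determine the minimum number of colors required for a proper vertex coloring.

B, C, D, E, F are mutually adjacent (a clique of size 5), so at least 5 colors are needed.
One proper 5-coloring: A=4, B=2, C=1, D=3, E=4, F=5. No two adjacent vertices share a color.

5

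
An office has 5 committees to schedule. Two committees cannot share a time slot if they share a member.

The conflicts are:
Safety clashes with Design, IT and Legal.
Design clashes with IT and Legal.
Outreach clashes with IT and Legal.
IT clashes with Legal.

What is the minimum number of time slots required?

Safety, Design, IT, Legal pairwise conflict, so at least 4 time slots are needed.
4 time slots suffice: Safety=4, Design=3, Outreach=3, IT=2, Legal=1. No two conflicting committees share a time slot.

4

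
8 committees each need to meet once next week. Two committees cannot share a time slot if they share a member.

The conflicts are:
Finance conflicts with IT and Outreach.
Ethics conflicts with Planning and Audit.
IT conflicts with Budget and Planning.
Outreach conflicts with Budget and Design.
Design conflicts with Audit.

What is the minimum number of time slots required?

The cycle Finance-IT-Planning-Ethics-Audit-Design-Outreach-Finance has odd length 7, so it cannot be 2-colored; at least 3 time slots are needed.
Using 3 time slots: Finance=2, Ethics=1, IT=1, Outreach=1, Budget=2, Design=2, Planning=2, Audit=3. Every pair that conflicts lands in different time slots.

3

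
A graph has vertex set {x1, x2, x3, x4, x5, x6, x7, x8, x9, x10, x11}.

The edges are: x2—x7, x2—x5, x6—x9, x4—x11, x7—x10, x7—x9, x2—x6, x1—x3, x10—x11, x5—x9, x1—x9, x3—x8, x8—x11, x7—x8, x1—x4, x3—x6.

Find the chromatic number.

The cycle x8-x11-x4-x1-x3-x8 has odd length 5, so it cannot be 2-colored; at least 3 colors are needed.
A valid assignment using 3 colors: x1=1, x2=2, x3=3, x4=2, x5=1, x6=1, x7=1, x8=2, x9=2, x10=2, x11=1. No two adjacent vertices share a color.

3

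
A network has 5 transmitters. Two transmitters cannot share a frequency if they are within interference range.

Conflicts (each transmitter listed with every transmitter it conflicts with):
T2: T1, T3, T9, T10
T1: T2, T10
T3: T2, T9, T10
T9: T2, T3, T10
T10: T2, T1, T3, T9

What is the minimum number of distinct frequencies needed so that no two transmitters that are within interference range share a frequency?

4

T2, T3, T9, T10 all conflict with each other, so at least 4 frequencies are needed.
Using 4 frequencies: T2=2, T1=3, T3=4, T9=3, T10=1. Every pair that conflicts lands in different frequencies.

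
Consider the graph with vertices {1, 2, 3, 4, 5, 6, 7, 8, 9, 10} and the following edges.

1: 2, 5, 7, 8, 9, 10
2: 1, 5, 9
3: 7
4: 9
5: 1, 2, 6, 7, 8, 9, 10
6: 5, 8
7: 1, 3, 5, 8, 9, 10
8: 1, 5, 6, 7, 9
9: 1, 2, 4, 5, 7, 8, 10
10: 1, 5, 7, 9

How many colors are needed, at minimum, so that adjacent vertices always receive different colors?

1, 5, 7, 8, 9 are pairwise adjacent (a clique of size 5), so at least 5 colors are needed.
5 colors suffice: color a → {3, 4, 5}; color b → {6, 9}; color c → {2, 7}; color d → {1}; color e → {8, 10}. Each edge has distinct colors on its endpoints.

5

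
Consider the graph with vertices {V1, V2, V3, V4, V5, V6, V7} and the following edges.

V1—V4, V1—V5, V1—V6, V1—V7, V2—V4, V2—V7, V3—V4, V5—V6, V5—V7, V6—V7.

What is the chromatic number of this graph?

V1, V5, V6, V7 form a clique, so at least 4 colors are needed.
4 colors suffice: color 1 → {V4, V7}; color 2 → {V1, V2, V3}; color 3 → {V6}; color 4 → {V5}. Each edge has distinct colors on its endpoints.

4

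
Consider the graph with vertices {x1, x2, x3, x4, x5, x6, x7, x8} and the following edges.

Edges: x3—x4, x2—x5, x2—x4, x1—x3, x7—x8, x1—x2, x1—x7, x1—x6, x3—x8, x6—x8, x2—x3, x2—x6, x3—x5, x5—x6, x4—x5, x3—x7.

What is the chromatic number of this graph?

4

x2, x3, x4, x5 are pairwise adjacent (a clique of size 4), so at least 4 colors are needed.
4 colors suffice: color 1 → {x3, x6}; color 2 → {x2, x8}; color 3 → {x1, x5}; color 4 → {x4, x7}. No two adjacent vertices share a color.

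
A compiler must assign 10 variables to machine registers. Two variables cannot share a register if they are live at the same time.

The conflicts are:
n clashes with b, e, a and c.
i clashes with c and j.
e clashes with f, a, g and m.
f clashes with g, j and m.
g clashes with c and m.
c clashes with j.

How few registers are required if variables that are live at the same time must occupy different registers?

4

e, f, g, m all conflict with each other, so at least 4 registers are needed.
4 registers suffice: register 1 → {b, e, c}; register 2 → {n, g, j}; register 3 → {i, f, a}; register 4 → {m}. No two conflicting variables share a register.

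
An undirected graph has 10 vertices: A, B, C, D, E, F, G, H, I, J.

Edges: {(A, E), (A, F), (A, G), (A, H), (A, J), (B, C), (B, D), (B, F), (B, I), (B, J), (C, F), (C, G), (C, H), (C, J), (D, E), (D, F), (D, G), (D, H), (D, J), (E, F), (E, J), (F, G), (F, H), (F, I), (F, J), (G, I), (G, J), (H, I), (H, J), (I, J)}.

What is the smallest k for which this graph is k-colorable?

4

C, F, G, J are pairwise adjacent (a clique of size 4), so at least 4 colors are needed.
4 colors suffice: color red → {F}; color blue → {J}; color green → {B, E, G, H}; color yellow → {A, C, D, I}. No two adjacent vertices share a color.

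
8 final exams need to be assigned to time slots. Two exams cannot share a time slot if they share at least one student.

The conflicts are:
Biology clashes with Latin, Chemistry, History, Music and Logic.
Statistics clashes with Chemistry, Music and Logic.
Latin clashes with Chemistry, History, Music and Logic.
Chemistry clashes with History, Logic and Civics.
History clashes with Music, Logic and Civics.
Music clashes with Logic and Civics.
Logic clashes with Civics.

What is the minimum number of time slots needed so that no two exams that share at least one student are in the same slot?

Biology, Latin, History, Music, Logic are mutually in conflict, so at least 5 time slots are needed.
5 time slots suffice: time slot 1 → {Logic}; time slot 2 → {Chemistry, Music}; time slot 3 → {Statistics, History}; time slot 4 → {Latin, Civics}; time slot 5 → {Biology}. Each listed conflict is separated.

5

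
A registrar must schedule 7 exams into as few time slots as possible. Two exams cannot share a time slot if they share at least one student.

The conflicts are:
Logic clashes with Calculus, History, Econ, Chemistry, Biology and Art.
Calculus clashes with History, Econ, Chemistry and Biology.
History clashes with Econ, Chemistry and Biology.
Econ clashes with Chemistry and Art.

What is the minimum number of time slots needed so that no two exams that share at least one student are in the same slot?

Logic, Calculus, History, Econ, Chemistry all conflict with each other, so at least 5 time slots are needed.
5 time slots suffice: time slot 1 → {Logic}; time slot 2 → {History, Art}; time slot 3 → {Econ, Biology}; time slot 4 → {Calculus}; time slot 5 → {Chemistry}. Every pair that conflicts lands in different time slots.

5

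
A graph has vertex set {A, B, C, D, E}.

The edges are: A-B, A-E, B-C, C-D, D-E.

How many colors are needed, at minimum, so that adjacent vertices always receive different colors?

The cycle C-D-E-A-B-C has odd length 5, so it cannot be 2-colored; at least 3 colors are needed.
3 colors suffice: color red → {C, E}; color blue → {B, D}; color green → {A}. No two adjacent vertices share a color.

3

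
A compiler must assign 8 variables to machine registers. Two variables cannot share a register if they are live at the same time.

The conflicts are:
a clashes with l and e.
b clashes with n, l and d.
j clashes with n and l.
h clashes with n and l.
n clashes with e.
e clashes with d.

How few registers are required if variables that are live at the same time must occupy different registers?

The cycle l-b-d-e-a-l has odd length 5, so it cannot be 2-colored; at least 3 registers are needed.
Using 3 registers: a=3, b=2, j=2, h=2, n=1, l=1, e=2, d=1. Every pair that conflicts lands in different registers.

3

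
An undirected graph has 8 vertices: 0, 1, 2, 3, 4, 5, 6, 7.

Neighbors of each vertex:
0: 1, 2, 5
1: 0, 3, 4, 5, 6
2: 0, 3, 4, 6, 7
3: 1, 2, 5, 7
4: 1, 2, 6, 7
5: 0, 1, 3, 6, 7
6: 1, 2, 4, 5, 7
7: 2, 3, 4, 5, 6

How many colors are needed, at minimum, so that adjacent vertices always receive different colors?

2, 4, 6, 7 are pairwise adjacent (a clique of size 4), so at least 4 colors are needed.
4 colors suffice: color a → {1, 2}; color b → {0, 7}; color c → {3, 6}; color d → {4, 5}. Each edge has distinct colors on its endpoints.

4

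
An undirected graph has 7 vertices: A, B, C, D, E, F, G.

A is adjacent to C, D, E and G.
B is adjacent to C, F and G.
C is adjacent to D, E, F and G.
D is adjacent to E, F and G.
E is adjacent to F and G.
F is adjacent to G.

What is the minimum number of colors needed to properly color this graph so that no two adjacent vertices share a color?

5

C, D, E, F, G form a clique, so at least 5 colors are needed.
One proper 5-coloring: A=3, B=4, C=1, D=5, E=4, F=3, G=2. Each edge has distinct colors on its endpoints.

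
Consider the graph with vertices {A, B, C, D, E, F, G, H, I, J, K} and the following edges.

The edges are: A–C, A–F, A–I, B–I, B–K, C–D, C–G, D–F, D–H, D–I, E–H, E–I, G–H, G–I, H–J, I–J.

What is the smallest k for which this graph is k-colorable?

2

I and J are adjacent, so at least 2 colors are needed.
2 colors suffice: color 1 → {C, F, H, I, K}; color 2 → {A, B, D, E, G, J}. Each edge has distinct colors on its endpoints.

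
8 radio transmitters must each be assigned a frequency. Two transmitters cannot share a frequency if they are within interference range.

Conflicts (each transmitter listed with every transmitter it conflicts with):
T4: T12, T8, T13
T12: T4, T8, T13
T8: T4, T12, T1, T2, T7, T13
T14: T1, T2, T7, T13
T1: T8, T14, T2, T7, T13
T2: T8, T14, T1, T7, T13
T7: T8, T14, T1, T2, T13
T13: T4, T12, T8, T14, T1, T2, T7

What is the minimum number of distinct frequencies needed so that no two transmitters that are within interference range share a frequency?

5

T8, T1, T2, T7, T13 are mutually in conflict, so at least 5 frequencies are needed.
Using 5 frequencies: T4=3, T12=4, T8=2, T14=2, T1=5, T2=3, T7=4, T13=1. No two conflicting transmitters share a frequency.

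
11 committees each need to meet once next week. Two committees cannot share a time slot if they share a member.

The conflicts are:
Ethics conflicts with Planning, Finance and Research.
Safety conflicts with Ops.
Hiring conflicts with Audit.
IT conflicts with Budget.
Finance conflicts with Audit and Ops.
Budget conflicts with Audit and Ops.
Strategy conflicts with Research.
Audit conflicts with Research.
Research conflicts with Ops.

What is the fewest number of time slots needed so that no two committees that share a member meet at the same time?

Ethics and Research conflict, so at least 2 time slots are needed.
A valid assignment using 2 time slots: Ethics=1, Safety=2, Hiring=2, IT=1, Planning=2, Finance=2, Budget=2, Strategy=1, Audit=1, Research=2, Ops=1. No two conflicting committees share a time slot.

2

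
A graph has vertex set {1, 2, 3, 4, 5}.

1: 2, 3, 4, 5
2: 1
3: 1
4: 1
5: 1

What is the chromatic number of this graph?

2

1 and 5 are adjacent, so at least 2 colors are needed.
A valid assignment using 2 colors: 1=a, 2=b, 3=b, 4=b, 5=b. Each edge has distinct colors on its endpoints.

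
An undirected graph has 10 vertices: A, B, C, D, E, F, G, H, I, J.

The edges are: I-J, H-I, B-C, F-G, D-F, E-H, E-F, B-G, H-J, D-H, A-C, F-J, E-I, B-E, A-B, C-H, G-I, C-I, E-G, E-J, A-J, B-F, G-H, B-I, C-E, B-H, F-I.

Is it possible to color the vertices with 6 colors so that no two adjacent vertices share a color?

Yes

The chromatic number is 5. B, E, F, G, I are mutually adjacent (a clique of size 5), so at least 5 colors are needed.
5 colors suffice: color 1 → {B, D, J}; color 2 → {A, I}; color 3 → {E}; color 4 → {F, H}; color 5 → {C, G}.
Since 6 ≥ 5, a proper 6-coloring certainly exists.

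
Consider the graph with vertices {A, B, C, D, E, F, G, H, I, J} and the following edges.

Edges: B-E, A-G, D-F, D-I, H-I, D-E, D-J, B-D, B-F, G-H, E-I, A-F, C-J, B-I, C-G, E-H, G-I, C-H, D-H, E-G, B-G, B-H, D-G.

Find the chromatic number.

6

B, D, E, G, H, I are pairwise adjacent (a clique of size 6), so at least 6 colors are needed.
A valid assignment using 6 colors: A=1, B=4, C=1, D=1, E=5, F=2, G=2, H=3, I=6, J=2. Every edge joins two different colors.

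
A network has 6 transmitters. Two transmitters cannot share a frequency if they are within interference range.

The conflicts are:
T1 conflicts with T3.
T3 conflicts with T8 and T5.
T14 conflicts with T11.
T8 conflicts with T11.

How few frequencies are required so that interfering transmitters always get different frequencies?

T14 and T11 conflict, so at least 2 frequencies are needed.
2 frequencies suffice: frequency 1 → {T3, T11}; frequency 2 → {T1, T14, T8, T5}. Every pair that conflicts lands in different frequencies.

2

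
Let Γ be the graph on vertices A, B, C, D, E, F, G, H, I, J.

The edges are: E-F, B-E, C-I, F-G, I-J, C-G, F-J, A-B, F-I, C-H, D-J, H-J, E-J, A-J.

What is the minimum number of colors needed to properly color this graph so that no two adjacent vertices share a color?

3

E, F, J are pairwise adjacent, so at least 3 colors are needed.
A valid assignment using 3 colors: A=blue, B=red, C=red, D=blue, E=green, F=blue, G=green, H=blue, I=green, J=red. No two adjacent vertices share a color.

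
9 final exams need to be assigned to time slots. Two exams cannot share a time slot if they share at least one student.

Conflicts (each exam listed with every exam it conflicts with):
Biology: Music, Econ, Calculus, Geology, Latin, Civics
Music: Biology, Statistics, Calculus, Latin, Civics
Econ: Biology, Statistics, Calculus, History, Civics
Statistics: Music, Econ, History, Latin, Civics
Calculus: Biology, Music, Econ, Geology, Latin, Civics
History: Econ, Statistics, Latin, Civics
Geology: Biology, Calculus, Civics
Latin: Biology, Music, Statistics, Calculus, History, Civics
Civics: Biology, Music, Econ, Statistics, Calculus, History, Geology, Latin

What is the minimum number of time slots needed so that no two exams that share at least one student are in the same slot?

5

Biology, Music, Calculus, Latin, Civics are mutually in conflict, so at least 5 time slots are needed.
5 time slots suffice: time slot 1 → {Civics}; time slot 2 → {Statistics, Calculus}; time slot 3 → {Econ, Geology, Latin}; time slot 4 → {Biology, History}; time slot 5 → {Music}. Each listed conflict is separated.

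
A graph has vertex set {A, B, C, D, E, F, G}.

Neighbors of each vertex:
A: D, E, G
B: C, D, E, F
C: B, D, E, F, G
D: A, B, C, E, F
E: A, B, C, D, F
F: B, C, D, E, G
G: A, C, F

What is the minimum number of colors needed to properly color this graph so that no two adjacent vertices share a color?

5

B, C, D, E, F form a clique, so at least 5 colors are needed.
A valid assignment using 5 colors: A=blue, B=purple, C=blue, D=red, E=yellow, F=green, G=red. Each edge has distinct colors on its endpoints.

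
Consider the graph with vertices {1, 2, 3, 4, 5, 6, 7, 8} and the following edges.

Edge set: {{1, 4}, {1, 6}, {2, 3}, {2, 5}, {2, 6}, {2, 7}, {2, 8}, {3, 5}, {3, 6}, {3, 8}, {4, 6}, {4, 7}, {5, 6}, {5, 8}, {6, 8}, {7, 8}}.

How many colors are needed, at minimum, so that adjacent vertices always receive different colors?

2, 3, 5, 6, 8 form a clique, so at least 5 colors are needed.
A valid assignment using 5 colors: 1=green, 2=blue, 3=purple, 4=blue, 5=yellow, 6=red, 7=red, 8=green. Each edge has distinct colors on its endpoints.

5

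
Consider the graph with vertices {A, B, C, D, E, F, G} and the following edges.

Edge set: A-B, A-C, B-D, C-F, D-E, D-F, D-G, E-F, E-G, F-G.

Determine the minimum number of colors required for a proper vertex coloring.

D, E, F, G are pairwise adjacent (a clique of size 4), so at least 4 colors are needed.
4 colors suffice: color 1 → {A, D}; color 2 → {B, F}; color 3 → {C, G}; color 4 → {E}. Each edge has distinct colors on its endpoints.

4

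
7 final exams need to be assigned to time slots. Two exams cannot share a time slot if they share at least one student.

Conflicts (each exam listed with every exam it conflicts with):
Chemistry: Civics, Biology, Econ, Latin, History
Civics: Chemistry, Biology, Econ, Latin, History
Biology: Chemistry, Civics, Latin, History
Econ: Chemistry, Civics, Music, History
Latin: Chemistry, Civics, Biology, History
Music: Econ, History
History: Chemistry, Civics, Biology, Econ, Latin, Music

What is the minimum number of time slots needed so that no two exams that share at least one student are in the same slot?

Chemistry, Civics, Biology, Latin, History are mutually in conflict, so at least 5 time slots are needed.
5 time slots suffice: Chemistry=2, Civics=3, Biology=5, Econ=4, Latin=4, Music=2, History=1. No two conflicting exams share a time slot.

5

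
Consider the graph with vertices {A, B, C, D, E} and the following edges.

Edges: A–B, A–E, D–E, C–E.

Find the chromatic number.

C and E are adjacent, so at least 2 colors are needed.
One proper 2-coloring: A=2, B=1, C=2, D=2, E=1. Each edge has distinct colors on its endpoints.

2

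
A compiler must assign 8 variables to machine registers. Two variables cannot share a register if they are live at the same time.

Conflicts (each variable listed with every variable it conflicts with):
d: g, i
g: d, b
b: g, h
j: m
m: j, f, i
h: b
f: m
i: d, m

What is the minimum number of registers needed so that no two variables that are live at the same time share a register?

2

d and g conflict, so at least 2 registers are needed.
2 registers suffice: register 1 → {d, b, m}; register 2 → {g, j, h, f, i}. Each listed conflict is separated.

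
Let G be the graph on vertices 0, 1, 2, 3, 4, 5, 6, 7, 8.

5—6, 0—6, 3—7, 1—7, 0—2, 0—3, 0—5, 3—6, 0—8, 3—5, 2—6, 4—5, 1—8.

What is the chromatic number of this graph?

0, 3, 5, 6 are mutually adjacent (a clique of size 4), so at least 4 colors are needed.
4 colors suffice: color a → {0, 4, 7}; color b → {2, 5, 8}; color c → {1, 6}; color d → {3}. Every edge joins two different colors.

4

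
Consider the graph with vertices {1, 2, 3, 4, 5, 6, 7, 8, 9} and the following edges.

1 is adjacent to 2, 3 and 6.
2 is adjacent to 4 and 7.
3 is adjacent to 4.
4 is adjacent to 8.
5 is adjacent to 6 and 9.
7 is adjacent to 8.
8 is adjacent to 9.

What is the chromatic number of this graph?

3

The cycle 5-9-8-7-2-1-6-5 has odd length 7, so it cannot be 2-colored; at least 3 colors are needed.
One proper 3-coloring: 1=a, 2=b, 3=b, 4=a, 5=a, 6=b, 7=a, 8=b, 9=c. Each edge has distinct colors on its endpoints.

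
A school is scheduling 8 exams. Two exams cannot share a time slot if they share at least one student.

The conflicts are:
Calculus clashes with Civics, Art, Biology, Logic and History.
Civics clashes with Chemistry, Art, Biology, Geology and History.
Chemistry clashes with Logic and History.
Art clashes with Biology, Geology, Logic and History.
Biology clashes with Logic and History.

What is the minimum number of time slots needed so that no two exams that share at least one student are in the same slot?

5

Calculus, Civics, Art, Biology, History pairwise conflict, so at least 5 time slots are needed.
5 time slots suffice: time slot 1 → {Civics, Logic}; time slot 2 → {Chemistry, Art}; time slot 3 → {Geology, History}; time slot 4 → {Calculus}; time slot 5 → {Biology}. No two conflicting exams share a time slot.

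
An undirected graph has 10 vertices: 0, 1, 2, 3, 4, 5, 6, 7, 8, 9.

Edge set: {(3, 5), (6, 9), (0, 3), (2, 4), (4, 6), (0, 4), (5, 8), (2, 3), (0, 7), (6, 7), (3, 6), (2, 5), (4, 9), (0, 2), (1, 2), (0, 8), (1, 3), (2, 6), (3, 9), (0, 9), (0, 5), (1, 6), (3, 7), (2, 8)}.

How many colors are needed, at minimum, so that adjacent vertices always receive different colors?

4

1, 2, 3, 6 are pairwise adjacent (a clique of size 4), so at least 4 colors are needed.
One proper 4-coloring: 0=c, 1=d, 2=b, 3=a, 4=a, 5=d, 6=c, 7=b, 8=a, 9=b. No two adjacent vertices share a color.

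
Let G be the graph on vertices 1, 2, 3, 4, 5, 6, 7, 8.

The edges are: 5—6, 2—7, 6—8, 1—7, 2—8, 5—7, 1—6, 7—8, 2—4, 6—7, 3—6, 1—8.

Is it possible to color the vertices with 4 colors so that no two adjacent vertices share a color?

The chromatic number is 4. 1, 6, 7, 8 form a clique, so at least 4 colors are needed.
A valid assignment using 4 colors: 1=d, 2=a, 3=b, 4=b, 5=c, 6=a, 7=b, 8=c.
That is already a proper 4-coloring.

Yes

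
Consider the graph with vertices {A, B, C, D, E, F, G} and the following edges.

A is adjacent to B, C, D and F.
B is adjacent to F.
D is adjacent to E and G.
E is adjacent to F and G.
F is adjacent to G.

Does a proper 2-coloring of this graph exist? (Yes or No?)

A, B, F are pairwise adjacent, so at least 3 colors are needed.
So 2 colors are not enough.

No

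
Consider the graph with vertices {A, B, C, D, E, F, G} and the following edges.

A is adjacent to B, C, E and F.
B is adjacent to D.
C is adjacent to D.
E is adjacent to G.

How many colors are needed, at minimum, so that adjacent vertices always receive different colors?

2

A and C are adjacent, so at least 2 colors are needed.
2 colors suffice: color red → {A, D, G}; color blue → {B, C, E, F}. Every edge joins two different colors.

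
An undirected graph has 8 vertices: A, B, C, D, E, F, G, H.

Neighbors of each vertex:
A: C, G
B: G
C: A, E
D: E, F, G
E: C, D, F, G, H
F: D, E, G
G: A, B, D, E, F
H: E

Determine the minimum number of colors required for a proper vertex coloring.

D, E, F, G are pairwise adjacent (a clique of size 4), so at least 4 colors are needed.
One proper 4-coloring: A=blue, B=blue, C=red, D=yellow, E=blue, F=green, G=red, H=red. Every edge joins two different colors.

4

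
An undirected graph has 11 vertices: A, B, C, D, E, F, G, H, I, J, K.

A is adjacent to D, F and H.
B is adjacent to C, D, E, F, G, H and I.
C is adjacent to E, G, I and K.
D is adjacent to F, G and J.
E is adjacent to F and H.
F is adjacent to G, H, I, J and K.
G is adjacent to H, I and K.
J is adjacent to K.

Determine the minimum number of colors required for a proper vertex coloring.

4

B, D, F, G form a clique, so at least 4 colors are needed.
4 colors suffice: color 1 → {C, F}; color 2 → {A, B, K}; color 3 → {E, G, J}; color 4 → {D, H, I}. Every edge joins two different colors.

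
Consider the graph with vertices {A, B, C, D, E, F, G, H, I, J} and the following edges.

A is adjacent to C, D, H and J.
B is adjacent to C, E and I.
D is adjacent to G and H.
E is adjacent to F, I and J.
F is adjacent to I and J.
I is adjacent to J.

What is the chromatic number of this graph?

4

E, F, I, J form a clique, so at least 4 colors are needed.
4 colors suffice: color 1 → {A, G, I}; color 2 → {C, D, E}; color 3 → {B, H, J}; color 4 → {F}. No two adjacent vertices share a color.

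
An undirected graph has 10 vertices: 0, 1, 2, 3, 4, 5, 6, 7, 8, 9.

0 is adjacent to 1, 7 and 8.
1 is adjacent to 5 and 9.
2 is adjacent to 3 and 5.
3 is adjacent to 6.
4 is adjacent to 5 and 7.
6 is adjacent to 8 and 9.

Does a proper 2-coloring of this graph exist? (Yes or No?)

No

The cycle 1-5-4-7-0-1 has odd length 5, so it cannot be 2-colored; at least 3 colors are needed.
So 2 colors are not enough.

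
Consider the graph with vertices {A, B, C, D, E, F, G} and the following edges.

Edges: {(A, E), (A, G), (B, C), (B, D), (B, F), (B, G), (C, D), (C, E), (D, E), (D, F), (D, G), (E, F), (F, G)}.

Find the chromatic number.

B, D, F, G form a clique, so at least 4 colors are needed.
4 colors suffice: A=1, B=2, C=3, D=1, E=2, F=4, G=3. No two adjacent vertices share a color.

4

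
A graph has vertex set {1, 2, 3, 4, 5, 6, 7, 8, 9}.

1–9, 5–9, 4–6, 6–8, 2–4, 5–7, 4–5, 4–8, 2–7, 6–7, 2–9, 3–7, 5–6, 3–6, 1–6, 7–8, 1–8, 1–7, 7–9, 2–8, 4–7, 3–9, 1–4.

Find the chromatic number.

5

1, 4, 6, 7, 8 are mutually adjacent (a clique of size 5), so at least 5 colors are needed.
5 colors suffice: color a → {7}; color b → {6, 9}; color c → {3, 4}; color d → {5, 8}; color e → {1, 2}. No two adjacent vertices share a color.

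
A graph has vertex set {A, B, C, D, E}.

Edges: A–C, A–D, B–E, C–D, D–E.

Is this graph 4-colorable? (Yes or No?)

The chromatic number is 3. A, C, D are pairwise adjacent, so at least 3 colors are needed.
A valid assignment using 3 colors: A=2, B=1, C=3, D=1, E=2.
Since 4 ≥ 3, a proper 4-coloring certainly exists.

Yes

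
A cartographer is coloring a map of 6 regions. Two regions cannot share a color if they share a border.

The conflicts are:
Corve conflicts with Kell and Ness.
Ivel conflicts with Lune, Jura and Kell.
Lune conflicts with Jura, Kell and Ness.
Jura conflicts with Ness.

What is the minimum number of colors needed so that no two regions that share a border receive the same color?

3

Ivel, Lune, Kell pairwise conflict, so at least 3 colors are needed.
3 colors suffice: color 1 → {Corve, Lune}; color 2 → {Jura, Kell}; color 3 → {Ivel, Ness}. No two conflicting regions share a color.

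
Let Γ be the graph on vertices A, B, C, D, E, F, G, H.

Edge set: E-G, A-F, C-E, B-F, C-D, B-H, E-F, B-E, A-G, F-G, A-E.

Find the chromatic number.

A, E, F, G are mutually adjacent (a clique of size 4), so at least 4 colors are needed.
4 colors suffice: A=3, B=3, C=2, D=1, E=1, F=2, G=4, H=1. No two adjacent vertices share a color.

4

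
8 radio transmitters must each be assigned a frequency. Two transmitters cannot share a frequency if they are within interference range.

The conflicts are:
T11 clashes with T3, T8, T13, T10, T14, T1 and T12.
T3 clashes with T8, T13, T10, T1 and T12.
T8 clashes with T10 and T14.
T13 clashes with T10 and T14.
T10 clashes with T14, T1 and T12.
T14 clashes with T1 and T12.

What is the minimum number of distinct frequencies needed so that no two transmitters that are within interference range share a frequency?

T11, T8, T10, T14 are mutually in conflict, so at least 4 frequencies are needed.
Using 4 frequencies: T11=1, T3=3, T8=4, T13=4, T10=2, T14=3, T1=4, T12=4. Every pair that conflicts lands in different frequencies.

4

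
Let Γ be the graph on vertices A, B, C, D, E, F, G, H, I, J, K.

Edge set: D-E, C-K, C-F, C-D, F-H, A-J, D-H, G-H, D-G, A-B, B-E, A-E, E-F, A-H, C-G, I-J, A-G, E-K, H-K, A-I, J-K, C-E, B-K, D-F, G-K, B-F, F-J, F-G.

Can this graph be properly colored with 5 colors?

The chromatic number is 4. C, D, F, G form a clique, so at least 4 colors are needed.
4 colors suffice: color red → {A, F, K}; color blue → {E, G, J}; color green → {B, C, H, I}; color yellow → {D}.
Since 5 ≥ 4, a proper 5-coloring certainly exists.

Yes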